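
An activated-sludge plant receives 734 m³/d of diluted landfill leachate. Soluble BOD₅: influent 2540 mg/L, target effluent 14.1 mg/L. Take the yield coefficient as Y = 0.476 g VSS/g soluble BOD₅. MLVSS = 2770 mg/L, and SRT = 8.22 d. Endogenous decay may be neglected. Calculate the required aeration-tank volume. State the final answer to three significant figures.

V ≈ 2620 m³

With k_d = 0 the design equation reduces to V = Y Q (S₀−S) θ_c / X = 0.476 × 734 × (2540 − 14.1) × 8.22 / 2770 = 2619 m³.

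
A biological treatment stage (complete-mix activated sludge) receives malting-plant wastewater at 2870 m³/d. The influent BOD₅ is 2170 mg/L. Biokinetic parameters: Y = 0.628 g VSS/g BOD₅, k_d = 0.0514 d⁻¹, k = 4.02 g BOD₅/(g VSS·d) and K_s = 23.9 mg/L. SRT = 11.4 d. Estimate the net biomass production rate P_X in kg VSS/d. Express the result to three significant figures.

Effluent substrate depends only on kinetics and SRT: S = K_s(1 + k_d θ_c) / [θ_c(Yk − k_d) − 1] = 23.9 × (1 + 0.0514 × 11.4) / [11.4 × (0.628 × 4.02 − 0.0514) − 1] = 37.90 / 27.19 = 1.394 mg/L.
Correct the yield for decay: Y_obs = Y/(1 + k_d θ_c) = 0.628 / (1 + 0.0514 × 11.4) = 0.628 / 1.586 = 0.3960.
Substrate removed = Q·(S₀ − S) = 2870 m³/d × (2170 − 1.39) g/m³ = 6.22×10^6 g/d = 6224 kg/d.
P_X = Y_obs · Q(S₀ − S) = 0.3960 × 6224 = 2465 kg VSS/d.

P_X ≈ 2460 kg VSS/d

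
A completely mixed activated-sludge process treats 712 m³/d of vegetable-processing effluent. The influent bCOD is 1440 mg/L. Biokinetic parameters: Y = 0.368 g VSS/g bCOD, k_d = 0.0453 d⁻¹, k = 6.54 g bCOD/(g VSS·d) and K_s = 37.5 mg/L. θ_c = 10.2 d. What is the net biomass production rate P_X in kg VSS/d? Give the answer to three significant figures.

For a completely mixed reactor with recycle the Lawrence–McCarty relation gives S = K_s·(1 + k_d·θ_c) / [θ_c·(Y·k − k_d) − 1] = 37.5 × (1 + 0.0453 × 10.2) / [10.2 × (0.368 × 6.54 − 0.0453) − 1] = 54.83 / 23.09 = 2.375 mg/L.
Correct the yield for decay: Y_obs = Y/(1 + k_d θ_c) = 0.368 / (1 + 0.0453 × 10.2) = 0.368 / 1.462 = 0.2517.
Mass of bCOD removed per day: Q(S₀ − S) = 712 × 1438 g/m³ = 1024 kg/d.
So the net sludge growth is P_X = 0.2517 × 1024 = 257.6 kg VSS/d.

P_X ≈ 258 kg VSS/d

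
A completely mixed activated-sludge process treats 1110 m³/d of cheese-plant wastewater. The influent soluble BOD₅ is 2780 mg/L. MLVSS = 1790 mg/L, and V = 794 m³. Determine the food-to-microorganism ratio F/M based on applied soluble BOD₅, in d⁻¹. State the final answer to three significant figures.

F/M ≈ 2.17 d⁻¹

Food-to-microorganism ratio F/M = Q S₀ / (V X) = 1110 × 2780 / (794.0 × 1790) = 2.171 d⁻¹.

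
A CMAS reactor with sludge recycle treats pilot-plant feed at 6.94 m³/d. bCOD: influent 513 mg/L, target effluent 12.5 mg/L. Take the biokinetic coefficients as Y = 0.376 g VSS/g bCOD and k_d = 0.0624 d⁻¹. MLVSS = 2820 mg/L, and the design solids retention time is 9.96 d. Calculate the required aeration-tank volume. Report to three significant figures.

From the SRT design equation V = Y Q (S₀−S) θ_c / [X (1 + k_d θ_c)] = 0.376 × 6.94 × (513 − 12.5) × 9.96 / [2820 × (1 + 0.0624 × 9.96)] = 1.3×10^4 / 4573 = 2.845 m³.

V ≈ 2.84 m³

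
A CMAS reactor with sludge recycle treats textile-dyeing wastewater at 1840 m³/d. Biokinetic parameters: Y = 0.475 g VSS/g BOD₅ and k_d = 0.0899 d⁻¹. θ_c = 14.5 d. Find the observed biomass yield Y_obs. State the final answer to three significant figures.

Observed yield with endogenous decay: Y_obs = Y / (1 + k_d·θ_c) = 0.475 / (1 + 0.0899 × 14.5) = 0.475 / 2.304 = 0.2062 g VSS/g BOD₅.

Y_obs ≈ 0.206 g VSS/g BOD₅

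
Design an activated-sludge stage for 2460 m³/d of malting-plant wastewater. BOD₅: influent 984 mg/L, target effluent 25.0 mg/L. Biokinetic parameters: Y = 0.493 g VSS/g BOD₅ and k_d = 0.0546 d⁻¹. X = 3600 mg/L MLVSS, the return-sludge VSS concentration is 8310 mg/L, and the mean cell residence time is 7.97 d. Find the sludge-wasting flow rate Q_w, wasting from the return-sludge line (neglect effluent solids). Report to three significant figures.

From the SRT design equation V = Y Q (S₀−S) θ_c / [X (1 + k_d θ_c)] = 0.493 × 2460 × (984 − 25.0) × 7.97 / [3600 × (1 + 0.0546 × 7.97)] = 9.27×10^6 / 5167 = 1794 m³.
θ_c = V·X/(Q_w·X_r) when wasting from the recycle, so Q_w = V·X/(θ_c·X_r) = 1794 × 3600 / (7.97 × 8310) = 97.52 m³/d.

Q_w ≈ 97.5 m³/d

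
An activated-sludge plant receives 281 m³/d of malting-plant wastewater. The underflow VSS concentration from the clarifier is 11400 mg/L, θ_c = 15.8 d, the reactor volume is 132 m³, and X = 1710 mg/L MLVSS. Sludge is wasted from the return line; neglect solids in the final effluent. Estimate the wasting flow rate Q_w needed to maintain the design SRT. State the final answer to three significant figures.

Q_w ≈ 1.25 m³/d

Wasting from the return line (neglecting effluent solids): Q_w = V·X / (θ_c·X_r) = 132.0 × 1710 / (15.8 × 11400) = 1.253 m³/d.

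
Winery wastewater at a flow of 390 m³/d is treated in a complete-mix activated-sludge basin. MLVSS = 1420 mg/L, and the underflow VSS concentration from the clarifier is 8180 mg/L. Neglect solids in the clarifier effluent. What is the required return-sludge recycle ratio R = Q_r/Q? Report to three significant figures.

Mass balance around the secondary clarifier (neglecting effluent solids): R = X / (X_r − X) = 1420 / (8180 − 1420) = 0.2101.

R ≈ 0.210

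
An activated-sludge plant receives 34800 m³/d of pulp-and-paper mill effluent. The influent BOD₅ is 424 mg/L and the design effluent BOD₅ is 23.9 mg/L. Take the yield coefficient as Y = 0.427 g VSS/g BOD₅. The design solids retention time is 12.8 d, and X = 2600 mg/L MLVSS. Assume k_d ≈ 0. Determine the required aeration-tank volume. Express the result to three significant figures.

With k_d = 0 the design equation reduces to V = Y Q (S₀−S) θ_c / X = 0.427 × 34800 × (424 − 23.9) × 12.8 / 2600 = 29269 m³.

V ≈ 29300 m³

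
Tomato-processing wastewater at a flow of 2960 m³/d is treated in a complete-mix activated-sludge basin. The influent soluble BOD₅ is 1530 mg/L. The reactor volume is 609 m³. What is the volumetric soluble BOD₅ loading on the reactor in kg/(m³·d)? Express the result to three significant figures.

L_v = Q S₀ / V = 2960 × 1530 × 10⁻³ / 609.0 = 7.436 kg/(m³·d).

L_v ≈ 7.44 kg soluble BOD₅/(m³·d)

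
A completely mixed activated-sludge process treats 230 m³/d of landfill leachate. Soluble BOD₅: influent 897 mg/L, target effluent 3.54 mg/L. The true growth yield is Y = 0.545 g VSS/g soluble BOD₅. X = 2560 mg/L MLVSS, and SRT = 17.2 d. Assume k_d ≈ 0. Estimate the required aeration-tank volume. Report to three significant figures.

With k_d = 0 the design equation reduces to V = Y Q (S₀−S) θ_c / X = 0.545 × 230 × (897 − 3.54) × 17.2 / 2560 = 752.5 m³.

V ≈ 752 m³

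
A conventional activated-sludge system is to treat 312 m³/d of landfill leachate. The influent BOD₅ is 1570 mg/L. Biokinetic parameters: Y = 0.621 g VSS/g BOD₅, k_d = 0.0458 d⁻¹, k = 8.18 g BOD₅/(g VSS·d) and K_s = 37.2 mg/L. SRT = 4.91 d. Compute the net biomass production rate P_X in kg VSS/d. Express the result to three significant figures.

From the Monod/SRT balance for a CMAS, S = K_s·(1+k_d θ_c)/[θ_c·(Y k − k_d) − 1] = 37.2 × (1 + 0.0458 × 4.91) / [4.91 × (0.621 × 8.18 − 0.0458) − 1] = 45.57 / 23.72 = 1.921 mg/L.
Correct the yield for decay: Y_obs = Y/(1 + k_d θ_c) = 0.621 / (1 + 0.0458 × 4.91) = 0.621 / 1.225 = 0.5070.
Q·(S₀ − S) = 312 × (1570 − 1.92) × 10⁻³ = 489.2 kg/d removed.
Biomass produced: P_X = Y_obs·Q·ΔS = 0.5070 × 489.2 ≈ 248.0 kg VSS/d.

P_X ≈ 248 kg VSS/d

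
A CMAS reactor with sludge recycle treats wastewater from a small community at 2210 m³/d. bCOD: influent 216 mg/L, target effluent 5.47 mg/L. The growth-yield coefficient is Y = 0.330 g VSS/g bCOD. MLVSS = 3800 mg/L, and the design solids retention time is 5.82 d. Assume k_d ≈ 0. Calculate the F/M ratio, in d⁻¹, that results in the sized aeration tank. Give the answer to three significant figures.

F/M ≈ 0.534 d⁻¹

With k_d = 0 the design equation reduces to V = Y Q (S₀−S) θ_c / X = 0.330 × 2210 × (216 − 5.47) × 5.82 / 3800 = 235.2 m³.
Food-to-microorganism ratio F/M = Q S₀ / (V X) = 2210 × 216 / (235.2 × 3800) = 0.5342 d⁻¹.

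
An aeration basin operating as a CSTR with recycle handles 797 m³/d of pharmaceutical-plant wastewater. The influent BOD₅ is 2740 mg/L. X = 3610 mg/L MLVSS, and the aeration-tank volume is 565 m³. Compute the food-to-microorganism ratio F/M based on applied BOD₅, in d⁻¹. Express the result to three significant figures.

F/M = applied load / biomass = Q·S₀/(V·X) = 797 × 2740 / (565.0 × 3610) = 1.071 d⁻¹.

F/M ≈ 1.07 d⁻¹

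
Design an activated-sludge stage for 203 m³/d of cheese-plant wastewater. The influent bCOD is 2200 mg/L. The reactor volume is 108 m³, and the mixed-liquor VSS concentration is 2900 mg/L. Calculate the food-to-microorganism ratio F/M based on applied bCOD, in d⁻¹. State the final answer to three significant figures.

Food-to-microorganism ratio F/M = Q S₀ / (V X) = 203 × 2200 / (108.0 × 2900) = 1.426 d⁻¹.

F/M ≈ 1.43 d⁻¹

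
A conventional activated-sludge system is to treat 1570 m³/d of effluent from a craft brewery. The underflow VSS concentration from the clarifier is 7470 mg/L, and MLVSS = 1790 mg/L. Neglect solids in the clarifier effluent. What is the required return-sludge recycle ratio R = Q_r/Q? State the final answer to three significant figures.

Solids balance on the clarifier gives (1+R)X = R·X_r, so R = X/(X_r − X) = 1790 / (7470 − 1790) = 0.3151.

R ≈ 0.315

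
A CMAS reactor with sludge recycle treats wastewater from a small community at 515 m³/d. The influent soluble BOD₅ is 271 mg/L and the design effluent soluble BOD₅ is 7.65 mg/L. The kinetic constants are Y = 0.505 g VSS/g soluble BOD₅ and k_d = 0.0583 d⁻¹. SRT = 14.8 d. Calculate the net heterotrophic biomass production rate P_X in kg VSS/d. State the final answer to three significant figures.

P_X ≈ 36.8 kg VSS/d

Observed yield with endogenous decay: Y_obs = Y / (1 + k_d·θ_c) = 0.505 / (1 + 0.0583 × 14.8) = 0.505 / 1.863 = 0.2711 g VSS/g soluble BOD₅.
ΔS = 271 − 7.65 = 263.4 mg/L, so the substrate removal rate is 515 × 263.4/1000 = 135.6 kg soluble BOD₅/d.
Biomass produced: P_X = Y_obs·Q·ΔS = 0.2711 × 135.6 ≈ 36.77 kg VSS/d.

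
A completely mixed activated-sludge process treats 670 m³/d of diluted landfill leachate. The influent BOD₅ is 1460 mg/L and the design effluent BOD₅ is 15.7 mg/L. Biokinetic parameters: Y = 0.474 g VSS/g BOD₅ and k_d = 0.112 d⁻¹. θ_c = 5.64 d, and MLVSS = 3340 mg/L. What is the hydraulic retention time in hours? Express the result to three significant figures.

τ ≈ 17.0 h

Rearranging the biomass balance for a CMAS with decay, V = Y·Q·ΔS·θ_c / [X·(1+k_d θ_c)] = 0.474 × 670 × (1460 − 15.7) × 5.64 / [3340 × (1 + 0.112 × 5.64)] = 2.59×10^6 / 5450 = 474.7 m³.
τ = V/Q = 474.7/670 = 0.7085 d, or 17.00 h.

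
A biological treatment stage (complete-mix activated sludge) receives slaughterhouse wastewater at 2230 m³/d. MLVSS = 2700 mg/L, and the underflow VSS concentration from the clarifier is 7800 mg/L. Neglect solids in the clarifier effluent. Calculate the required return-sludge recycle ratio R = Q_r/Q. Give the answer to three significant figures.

R = Q_r/Q = X/(X_r − X) = 2700 / (7800 − 2700) = 0.5294.

R ≈ 0.529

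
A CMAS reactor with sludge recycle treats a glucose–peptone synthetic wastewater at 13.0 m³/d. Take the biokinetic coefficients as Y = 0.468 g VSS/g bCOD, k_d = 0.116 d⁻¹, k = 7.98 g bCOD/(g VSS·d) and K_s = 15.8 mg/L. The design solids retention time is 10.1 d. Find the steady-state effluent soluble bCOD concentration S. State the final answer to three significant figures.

S ≈ 0.965 mg/L

Effluent substrate depends only on kinetics and SRT: S = K_s(1 + k_d θ_c) / [θ_c(Yk − k_d) − 1] = 15.8 × (1 + 0.116 × 10.1) / [10.1 × (0.468 × 7.98 − 0.116) − 1] = 34.31 / 35.55 = 0.9652 mg/L.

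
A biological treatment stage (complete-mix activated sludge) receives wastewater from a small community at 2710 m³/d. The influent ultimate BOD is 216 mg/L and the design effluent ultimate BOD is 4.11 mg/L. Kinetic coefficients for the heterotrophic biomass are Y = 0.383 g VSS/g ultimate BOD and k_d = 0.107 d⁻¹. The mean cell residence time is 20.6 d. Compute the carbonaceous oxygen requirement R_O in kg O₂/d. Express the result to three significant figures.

R_O ≈ 477 kg O₂/d

Y_obs = Y / (1 + k_d θ_c) = 0.383 / (1 + 0.107 × 20.6) = 0.383 / 3.204 = 0.1195.
ΔS = 216 − 4.11 = 211.9 mg/L, so the substrate removal rate is 2710 × 211.9/1000 = 574.2 kg ultimate BOD/d.
Net sludge production P_X = 0.1195 × 574.2 = 68.64 kg VSS/d.
R_O = Q·ΔS − 1.42 P_X = 574.2 − 97.46 = 476.8 kg O₂/d.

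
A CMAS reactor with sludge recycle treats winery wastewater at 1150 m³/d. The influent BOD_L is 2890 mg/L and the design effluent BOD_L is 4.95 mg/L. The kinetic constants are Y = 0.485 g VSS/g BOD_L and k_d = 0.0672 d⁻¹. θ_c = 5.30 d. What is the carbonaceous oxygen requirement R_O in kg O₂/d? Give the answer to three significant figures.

Y_obs = Y / (1 + k_d θ_c) = 0.485 / (1 + 0.0672 × 5.30) = 0.485 / 1.356 = 0.3576.
ΔS = 2890 − 4.95 = 2885 mg/L, so the substrate removal rate is 1150 × 2885/1000 = 3318 kg BOD_L/d.
P_X = Y_obs·Q·(S₀ − S) = 0.3576 × 3318 = 1187 kg VSS/d.
Carbonaceous O₂ demand = substrate oxidised − cell-mass equivalent = 3318 − 1.42 × 1187 = 1633 kg O₂/d.

R_O ≈ 1630 kg O₂/d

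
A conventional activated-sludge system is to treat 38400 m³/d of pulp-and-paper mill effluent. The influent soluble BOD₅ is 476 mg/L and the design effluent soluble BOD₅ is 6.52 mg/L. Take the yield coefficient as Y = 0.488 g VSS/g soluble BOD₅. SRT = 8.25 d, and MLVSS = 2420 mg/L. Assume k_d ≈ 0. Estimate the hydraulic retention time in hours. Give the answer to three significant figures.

τ ≈ 18.7 h

Biomass mass balance (decay neglected): V·X = Y·Q·(S₀ − S)·θ_c, so V = 0.488 × 38400 × (476 − 6.52) × 8.25 / 2420 = 29992 m³.
HRT = V/Q = 29992 m³ / 38400 m³·d⁻¹ = 0.7810 d × 24 = 18.75 h.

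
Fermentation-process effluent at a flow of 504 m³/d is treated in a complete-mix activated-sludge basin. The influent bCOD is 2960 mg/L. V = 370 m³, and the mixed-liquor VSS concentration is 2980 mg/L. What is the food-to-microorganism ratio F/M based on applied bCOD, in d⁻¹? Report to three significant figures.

F/M = Q·S₀ / (V·X) = 504 × 2960 / (370.0 × 2980) = 1.353 g bCOD·(g VSS·d)⁻¹.

F/M ≈ 1.35 d⁻¹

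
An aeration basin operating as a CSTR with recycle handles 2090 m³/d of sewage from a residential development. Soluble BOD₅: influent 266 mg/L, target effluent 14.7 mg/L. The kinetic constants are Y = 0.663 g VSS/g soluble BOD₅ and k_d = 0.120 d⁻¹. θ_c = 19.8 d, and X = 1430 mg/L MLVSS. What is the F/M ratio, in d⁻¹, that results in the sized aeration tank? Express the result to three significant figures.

Steady-state biomass mass balance: V·X·(1 + k_d·θ_c) = Y·Q·(S₀ − S)·θ_c, so V = 0.663 × 2090 × (266 − 14.7) × 19.8 / [1430 × (1 + 0.120 × 19.8)] = 6.89×10^6 / 4828 = 1428 m³.
Food-to-microorganism ratio F/M = Q S₀ / (V X) = 2090 × 266 / (1428 × 1430) = 0.2722 d⁻¹.

F/M ≈ 0.272 d⁻¹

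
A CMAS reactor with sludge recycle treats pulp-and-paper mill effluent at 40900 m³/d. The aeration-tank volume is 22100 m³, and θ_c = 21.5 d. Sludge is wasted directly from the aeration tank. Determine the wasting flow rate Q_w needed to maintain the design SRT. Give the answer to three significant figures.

Q_w ≈ 1030 m³/d

For wasting at MLVSS concentration, Q_w = V/θ_c = 22100/21.5 = 1028 m³/d.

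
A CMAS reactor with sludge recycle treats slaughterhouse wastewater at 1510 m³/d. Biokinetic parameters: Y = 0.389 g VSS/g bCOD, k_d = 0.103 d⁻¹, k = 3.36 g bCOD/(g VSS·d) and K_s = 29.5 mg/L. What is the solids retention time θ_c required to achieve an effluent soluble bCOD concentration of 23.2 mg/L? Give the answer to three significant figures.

Specific growth rate at S = 23.2 mg/L: μ = YkS/(K_s+S) = 0.389·3.36·23.2/(29.5+23.2) = 0.5754 d⁻¹.
1/θ_c = 0.5754 − 0.103 = 0.4724 d⁻¹, so θ_c = 2.117 d.

θ_c ≈ 2.12 d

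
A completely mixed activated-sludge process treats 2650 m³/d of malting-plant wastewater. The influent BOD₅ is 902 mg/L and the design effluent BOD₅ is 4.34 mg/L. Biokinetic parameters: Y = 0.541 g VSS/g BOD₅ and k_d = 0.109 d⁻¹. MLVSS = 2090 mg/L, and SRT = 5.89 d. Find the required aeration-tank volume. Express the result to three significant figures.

V ≈ 2210 m³

From the SRT design equation V = Y Q (S₀−S) θ_c / [X (1 + k_d θ_c)] = 0.541 × 2650 × (902 − 4.34) × 5.89 / [2090 × (1 + 0.109 × 5.89)] = 7.58×10^6 / 3432 = 2209 m³.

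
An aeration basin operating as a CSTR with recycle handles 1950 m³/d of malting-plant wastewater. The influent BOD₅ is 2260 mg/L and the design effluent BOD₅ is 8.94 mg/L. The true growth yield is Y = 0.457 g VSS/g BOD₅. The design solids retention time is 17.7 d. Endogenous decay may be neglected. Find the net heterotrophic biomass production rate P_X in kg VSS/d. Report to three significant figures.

P_X ≈ 2010 kg VSS/d

No decay correction is needed, so Y_obs = Y = 0.457.
Q·(S₀ − S) = 1950 × (2260 − 8.94) × 10⁻³ = 4390 kg/d removed.
So the net sludge growth is P_X = 0.4570 × 4390 = 2006 kg VSS/d.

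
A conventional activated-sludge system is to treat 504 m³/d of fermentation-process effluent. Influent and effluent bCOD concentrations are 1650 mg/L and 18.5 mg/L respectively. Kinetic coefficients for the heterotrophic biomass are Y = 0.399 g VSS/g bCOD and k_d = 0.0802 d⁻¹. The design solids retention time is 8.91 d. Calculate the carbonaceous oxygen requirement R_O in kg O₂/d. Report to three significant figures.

Y_obs = Y / (1 + k_d θ_c) = 0.399 / (1 + 0.0802 × 8.91) = 0.399 / 1.715 = 0.2327.
Q·(S₀ − S) = 504 × (1650 − 18.5) × 10⁻³ = 822.3 kg/d removed.
Biomass synthesised: P_X = Y_obs × 822.3 = 191.4 kg VSS/d.
Carbonaceous O₂ demand = substrate oxidised − cell-mass equivalent = 822.3 − 1.42 × 191.4 = 550.6 kg O₂/d.

R_O ≈ 551 kg O₂/d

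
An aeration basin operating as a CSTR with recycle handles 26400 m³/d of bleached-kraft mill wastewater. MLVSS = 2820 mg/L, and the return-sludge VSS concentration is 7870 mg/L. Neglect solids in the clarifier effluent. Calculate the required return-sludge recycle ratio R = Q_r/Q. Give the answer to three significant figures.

Mass balance around the secondary clarifier (neglecting effluent solids): R = X / (X_r − X) = 2820 / (7870 − 2820) = 0.5584.

R ≈ 0.558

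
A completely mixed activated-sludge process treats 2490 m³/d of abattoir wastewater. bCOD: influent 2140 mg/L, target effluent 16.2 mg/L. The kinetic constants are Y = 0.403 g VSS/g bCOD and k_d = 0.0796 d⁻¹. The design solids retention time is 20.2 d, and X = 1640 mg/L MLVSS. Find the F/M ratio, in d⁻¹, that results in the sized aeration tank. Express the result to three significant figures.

F/M ≈ 0.323 d⁻¹

Rearranging the biomass balance for a CMAS with decay, V = Y·Q·ΔS·θ_c / [X·(1+k_d θ_c)] = 0.403 × 2490 × (2140 − 16.2) × 20.2 / [1640 × (1 + 0.0796 × 20.2)] = 4.3×10^7 / 4277 = 10065 m³.
Food-to-microorganism ratio F/M = Q S₀ / (V X) = 2490 × 2140 / (10065 × 1640) = 0.3228 d⁻¹.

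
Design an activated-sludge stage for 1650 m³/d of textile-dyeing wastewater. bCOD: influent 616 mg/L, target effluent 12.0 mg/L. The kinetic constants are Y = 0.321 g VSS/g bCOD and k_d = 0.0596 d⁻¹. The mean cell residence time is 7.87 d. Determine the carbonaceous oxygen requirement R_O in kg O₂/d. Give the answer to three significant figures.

R_O ≈ 687 kg O₂/d

The observed yield is Y_obs = Y/(1 + k_d·θ_c) = 0.321 / (1 + 0.0596 × 7.87) = 0.321 / 1.469 = 0.2185 g VSS per g bCOD removed.
Substrate removed = Q·(S₀ − S) = 1650 m³/d × (616 − 12.0) g/m³ = 9.97×10^5 g/d = 996.6 kg/d.
Biomass synthesised: P_X = Y_obs × 996.6 = 217.8 kg VSS/d.
R_O = Q·(S₀ − S) − 1.42·P_X = 996.6 − 1.42 × 217.8 = 687.4 kg O₂/d.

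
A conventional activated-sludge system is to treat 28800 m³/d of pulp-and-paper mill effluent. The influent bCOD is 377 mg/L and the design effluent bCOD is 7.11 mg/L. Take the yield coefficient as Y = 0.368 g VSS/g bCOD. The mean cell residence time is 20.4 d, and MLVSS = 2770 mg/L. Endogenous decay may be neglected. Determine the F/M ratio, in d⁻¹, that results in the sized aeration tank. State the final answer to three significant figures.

V·X = Y·Q·ΔS·θ_c gives V = 0.368 × 28800 × (377 − 7.11) × 20.4 / 2770 = 28871 m³.
F/M = Q·S₀ / (V·X) = 28800 × 377 / (28871 × 2770) = 0.1358 g bCOD·(g VSS·d)⁻¹.

F/M ≈ 0.136 d⁻¹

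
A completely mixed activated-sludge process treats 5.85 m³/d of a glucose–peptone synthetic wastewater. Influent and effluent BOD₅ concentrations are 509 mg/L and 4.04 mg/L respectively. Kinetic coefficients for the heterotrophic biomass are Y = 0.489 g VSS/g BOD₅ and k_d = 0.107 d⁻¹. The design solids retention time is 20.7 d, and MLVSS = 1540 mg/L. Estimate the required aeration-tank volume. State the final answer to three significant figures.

V ≈ 6.04 m³

From the SRT design equation V = Y Q (S₀−S) θ_c / [X (1 + k_d θ_c)] = 0.489 × 5.85 × (509 − 4.04) × 20.7 / [1540 × (1 + 0.107 × 20.7)] = 2.99×10^4 / 4951 = 6.040 m³.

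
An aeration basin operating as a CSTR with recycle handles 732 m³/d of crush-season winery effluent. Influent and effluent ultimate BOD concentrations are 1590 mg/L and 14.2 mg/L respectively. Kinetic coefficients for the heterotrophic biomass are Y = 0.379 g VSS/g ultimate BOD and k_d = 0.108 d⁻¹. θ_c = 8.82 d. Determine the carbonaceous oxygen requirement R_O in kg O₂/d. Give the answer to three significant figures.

R_O ≈ 836 kg O₂/d

Correct the yield for decay: Y_obs = Y/(1 + k_d θ_c) = 0.379 / (1 + 0.108 × 8.82) = 0.379 / 1.953 = 0.1941.
Q·(S₀ − S) = 732 × (1590 − 14.2) × 10⁻³ = 1153 kg/d removed.
Biomass synthesised: P_X = Y_obs × 1153 = 223.9 kg VSS/d.
Carbonaceous O₂ demand = substrate oxidised − cell-mass equivalent = 1153 − 1.42 × 223.9 = 835.6 kg O₂/d.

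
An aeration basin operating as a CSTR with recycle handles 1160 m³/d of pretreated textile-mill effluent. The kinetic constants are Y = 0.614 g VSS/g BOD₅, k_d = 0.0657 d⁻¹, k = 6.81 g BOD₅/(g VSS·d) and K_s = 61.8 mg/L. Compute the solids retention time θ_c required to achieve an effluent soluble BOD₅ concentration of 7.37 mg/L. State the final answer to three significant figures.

From 1/θ_c = Y·k·S/(K_s + S) − k_d: Y·k·S/(K_s+S) = 0.614 × 6.81 × 7.37 / (61.8 + 7.37) = 0.4455 d⁻¹.
1/θ_c = 0.4455 − 0.0657 = 0.3798 d⁻¹, so θ_c = 2.633 d.

θ_c ≈ 2.63 d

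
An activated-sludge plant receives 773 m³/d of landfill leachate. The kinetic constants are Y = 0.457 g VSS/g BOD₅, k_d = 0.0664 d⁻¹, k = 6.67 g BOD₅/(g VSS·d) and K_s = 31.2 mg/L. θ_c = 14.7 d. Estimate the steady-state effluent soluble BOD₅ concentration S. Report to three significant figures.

From the Monod/SRT balance for a CMAS, S = K_s·(1+k_d θ_c)/[θ_c·(Y k − k_d) − 1] = 31.2 × (1 + 0.0664 × 14.7) / [14.7 × (0.457 × 6.67 − 0.0664) − 1] = 61.65 / 42.83 = 1.439 mg/L.

S ≈ 1.44 mg/L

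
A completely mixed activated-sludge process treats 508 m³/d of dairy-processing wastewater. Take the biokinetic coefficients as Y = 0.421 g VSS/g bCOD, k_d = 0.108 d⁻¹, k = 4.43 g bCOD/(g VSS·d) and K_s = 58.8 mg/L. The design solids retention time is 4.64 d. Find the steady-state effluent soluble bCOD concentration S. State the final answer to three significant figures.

Effluent substrate depends only on kinetics and SRT: S = K_s(1 + k_d θ_c) / [θ_c(Yk − k_d) − 1] = 58.8 × (1 + 0.108 × 4.64) / [4.64 × (0.421 × 4.43 − 0.108) − 1] = 88.27 / 7.153 = 12.34 mg/L.

S ≈ 12.3 mg/L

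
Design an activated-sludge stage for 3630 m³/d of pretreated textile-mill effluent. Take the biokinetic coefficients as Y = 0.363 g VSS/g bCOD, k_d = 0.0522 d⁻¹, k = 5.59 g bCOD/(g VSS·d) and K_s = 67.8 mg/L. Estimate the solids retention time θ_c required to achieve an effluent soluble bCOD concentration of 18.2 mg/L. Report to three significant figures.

θ_c ≈ 2.65 d

Specific growth rate at S = 18.2 mg/L: μ = YkS/(K_s+S) = 0.363·5.59·18.2/(67.8+18.2) = 0.4294 d⁻¹.
Then 1/θ_c = μ − k_d = 0.4294 − 0.0522 = 0.3772 d⁻¹, giving θ_c = 2.651 d.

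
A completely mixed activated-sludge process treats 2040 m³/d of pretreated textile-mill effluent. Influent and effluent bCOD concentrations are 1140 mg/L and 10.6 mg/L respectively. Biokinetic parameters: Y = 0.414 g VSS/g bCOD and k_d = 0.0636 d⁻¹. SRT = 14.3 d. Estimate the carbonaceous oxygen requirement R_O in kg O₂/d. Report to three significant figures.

The observed yield is Y_obs = Y/(1 + k_d·θ_c) = 0.414 / (1 + 0.0636 × 14.3) = 0.414 / 1.909 = 0.2168 g VSS per g bCOD removed.
Substrate removed = Q·(S₀ − S) = 2040 m³/d × (1140 − 10.6) g/m³ = 2.3×10^6 g/d = 2304 kg/d.
P_X = Y_obs·Q·(S₀ − S) = 0.2168 × 2304 = 499.5 kg VSS/d.
R_O = Q·(S₀ − S) − 1.42·P_X = 2304 − 1.42 × 499.5 = 1595 kg O₂/d.

R_O ≈ 1590 kg O₂/d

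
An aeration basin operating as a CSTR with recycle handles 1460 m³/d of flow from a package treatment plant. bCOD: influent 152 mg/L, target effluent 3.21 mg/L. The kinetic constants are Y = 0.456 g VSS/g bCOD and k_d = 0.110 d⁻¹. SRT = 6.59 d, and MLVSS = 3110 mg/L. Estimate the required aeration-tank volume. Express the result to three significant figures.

V ≈ 122 m³

Rearranging the biomass balance for a CMAS with decay, V = Y·Q·ΔS·θ_c / [X·(1+k_d θ_c)] = 0.456 × 1460 × (152 − 3.21) × 6.59 / [3110 × (1 + 0.110 × 6.59)] = 6.53×10^5 / 5364 = 121.7 m³.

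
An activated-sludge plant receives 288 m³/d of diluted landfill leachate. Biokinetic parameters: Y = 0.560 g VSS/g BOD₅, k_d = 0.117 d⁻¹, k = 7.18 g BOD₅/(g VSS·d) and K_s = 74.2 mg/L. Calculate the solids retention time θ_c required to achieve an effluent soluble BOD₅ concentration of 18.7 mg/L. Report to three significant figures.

From 1/θ_c = Y·k·S/(K_s + S) − k_d: Y·k·S/(K_s+S) = 0.560 × 7.18 × 18.7 / (74.2 + 18.7) = 0.8094 d⁻¹.
Then 1/θ_c = μ − k_d = 0.8094 − 0.117 = 0.6924 d⁻¹, giving θ_c = 1.444 d.

θ_c ≈ 1.44 d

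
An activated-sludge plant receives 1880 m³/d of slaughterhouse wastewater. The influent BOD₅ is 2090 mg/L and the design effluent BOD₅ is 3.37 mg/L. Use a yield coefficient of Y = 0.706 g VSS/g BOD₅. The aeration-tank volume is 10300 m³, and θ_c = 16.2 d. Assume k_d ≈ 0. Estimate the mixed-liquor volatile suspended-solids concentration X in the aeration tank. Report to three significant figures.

X = Y·Q·ΔS·θ_c / V = 0.706 × 1880 × (2090 − 3.37) × 16.2 / 10300 = 4356 mg/L.

X ≈ 4360 mg/L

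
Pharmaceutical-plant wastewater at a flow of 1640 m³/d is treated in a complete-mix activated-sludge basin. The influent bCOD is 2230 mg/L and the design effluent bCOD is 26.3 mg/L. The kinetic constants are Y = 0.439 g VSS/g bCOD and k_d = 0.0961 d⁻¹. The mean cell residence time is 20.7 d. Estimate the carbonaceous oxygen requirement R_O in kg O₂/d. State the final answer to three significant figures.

R_O ≈ 2860 kg O₂/d

Correct the yield for decay: Y_obs = Y/(1 + k_d θ_c) = 0.439 / (1 + 0.0961 × 20.7) = 0.439 / 2.989 = 0.1469.
ΔS = 2230 − 26.3 = 2204 mg/L, so the substrate removal rate is 1640 × 2204/1000 = 3614 kg bCOD/d.
Biomass synthesised: P_X = Y_obs × 3614 = 530.8 kg VSS/d.
R_O = Q·ΔS − 1.42 P_X = 3614 − 753.7 = 2860 kg O₂/d.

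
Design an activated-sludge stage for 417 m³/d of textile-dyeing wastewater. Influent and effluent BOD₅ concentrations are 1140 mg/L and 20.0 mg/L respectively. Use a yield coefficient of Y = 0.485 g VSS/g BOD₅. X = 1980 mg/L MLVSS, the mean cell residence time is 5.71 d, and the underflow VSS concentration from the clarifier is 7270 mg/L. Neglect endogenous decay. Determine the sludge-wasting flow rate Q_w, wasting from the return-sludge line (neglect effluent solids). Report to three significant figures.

With k_d = 0 the design equation reduces to V = Y Q (S₀−S) θ_c / X = 0.485 × 417 × (1140 − 20.0) × 5.71 / 1980 = 653.2 m³.
θ_c = V·X/(Q_w·X_r) when wasting from the recycle, so Q_w = V·X/(θ_c·X_r) = 653.2 × 1980 / (5.71 × 7270) = 31.16 m³/d.

Q_w ≈ 31.2 m³/d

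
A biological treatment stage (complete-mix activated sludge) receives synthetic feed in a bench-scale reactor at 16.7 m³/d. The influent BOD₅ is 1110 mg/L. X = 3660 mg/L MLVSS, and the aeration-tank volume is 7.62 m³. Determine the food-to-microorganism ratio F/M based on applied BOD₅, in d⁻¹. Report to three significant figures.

F/M ≈ 0.665 d⁻¹

F/M = applied load / biomass = Q·S₀/(V·X) = 16.7 × 1110 / (7.620 × 3660) = 0.6647 d⁻¹.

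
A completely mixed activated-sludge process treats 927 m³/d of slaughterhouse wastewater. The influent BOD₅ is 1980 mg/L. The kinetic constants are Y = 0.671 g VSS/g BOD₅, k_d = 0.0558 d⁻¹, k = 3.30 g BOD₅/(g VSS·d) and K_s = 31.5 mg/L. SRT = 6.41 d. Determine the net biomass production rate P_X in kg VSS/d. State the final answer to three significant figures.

From the Monod/SRT balance for a CMAS, S = K_s·(1+k_d θ_c)/[θ_c·(Y k − k_d) − 1] = 31.5 × (1 + 0.0558 × 6.41) / [6.41 × (0.671 × 3.30 − 0.0558) − 1] = 42.77 / 12.84 = 3.332 mg/L.
Y_obs = Y / (1 + k_d θ_c) = 0.671 / (1 + 0.0558 × 6.41) = 0.671 / 1.358 = 0.4942.
ΔS = 1980 − 3.33 = 1977 mg/L, so the substrate removal rate is 927 × 1977/1000 = 1832 kg BOD₅/d.
So the net sludge growth is P_X = 0.4942 × 1832 = 905.6 kg VSS/d.

P_X ≈ 906 kg VSS/d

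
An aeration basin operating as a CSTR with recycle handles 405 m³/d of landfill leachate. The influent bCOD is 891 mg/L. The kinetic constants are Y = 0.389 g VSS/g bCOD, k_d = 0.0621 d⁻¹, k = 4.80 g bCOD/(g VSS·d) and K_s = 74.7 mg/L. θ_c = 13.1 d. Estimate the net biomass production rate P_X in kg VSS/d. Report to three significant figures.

For a completely mixed reactor with recycle the Lawrence–McCarty relation gives S = K_s·(1 + k_d·θ_c) / [θ_c·(Y·k − k_d) − 1] = 74.7 × (1 + 0.0621 × 13.1) / [13.1 × (0.389 × 4.80 − 0.0621) − 1] = 135.5 / 22.65 = 5.982 mg/L.
Y_obs = Y / (1 + k_d θ_c) = 0.389 / (1 + 0.0621 × 13.1) = 0.389 / 1.814 = 0.2145.
ΔS = 891 − 5.98 = 885.0 mg/L, so the substrate removal rate is 405 × 885.0/1000 = 358.4 kg bCOD/d.
Net biomass production P_X = Y_obs × Q·(S₀ − S) = 0.2145 × 358.4 = 76.88 kg VSS/d.

P_X ≈ 76.9 kg VSS/d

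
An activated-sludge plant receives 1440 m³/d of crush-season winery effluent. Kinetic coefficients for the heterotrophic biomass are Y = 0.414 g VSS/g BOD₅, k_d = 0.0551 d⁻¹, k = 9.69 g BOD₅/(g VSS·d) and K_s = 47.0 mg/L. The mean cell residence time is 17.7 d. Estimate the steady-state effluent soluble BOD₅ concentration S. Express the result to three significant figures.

Effluent substrate depends only on kinetics and SRT: S = K_s(1 + k_d θ_c) / [θ_c(Yk − k_d) − 1] = 47.0 × (1 + 0.0551 × 17.7) / [17.7 × (0.414 × 9.69 − 0.0551) − 1] = 92.84 / 69.03 = 1.345 mg/L.

S ≈ 1.34 mg/L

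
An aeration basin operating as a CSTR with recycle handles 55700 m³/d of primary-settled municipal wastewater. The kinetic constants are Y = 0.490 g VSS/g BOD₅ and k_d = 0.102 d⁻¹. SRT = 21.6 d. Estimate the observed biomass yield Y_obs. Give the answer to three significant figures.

Y_obs ≈ 0.153 g VSS/g BOD₅

The observed yield is Y_obs = Y/(1 + k_d·θ_c) = 0.490 / (1 + 0.102 × 21.6) = 0.490 / 3.203 = 0.1530 g VSS per g BOD₅ removed.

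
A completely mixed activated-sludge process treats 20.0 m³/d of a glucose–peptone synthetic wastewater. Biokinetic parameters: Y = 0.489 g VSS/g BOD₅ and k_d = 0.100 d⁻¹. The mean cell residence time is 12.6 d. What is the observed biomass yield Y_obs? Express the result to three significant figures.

Y_obs = Y / (1 + k_d θ_c) = 0.489 / (1 + 0.100 × 12.6) = 0.489 / 2.260 = 0.2164.

Y_obs ≈ 0.216 g VSS/g BOD₅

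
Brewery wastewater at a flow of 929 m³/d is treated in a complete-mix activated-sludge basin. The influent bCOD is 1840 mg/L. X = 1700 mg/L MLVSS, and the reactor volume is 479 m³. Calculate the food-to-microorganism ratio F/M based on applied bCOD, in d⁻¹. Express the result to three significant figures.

F/M = applied load / biomass = Q·S₀/(V·X) = 929 × 1840 / (479.0 × 1700) = 2.099 d⁻¹.

F/M ≈ 2.10 d⁻¹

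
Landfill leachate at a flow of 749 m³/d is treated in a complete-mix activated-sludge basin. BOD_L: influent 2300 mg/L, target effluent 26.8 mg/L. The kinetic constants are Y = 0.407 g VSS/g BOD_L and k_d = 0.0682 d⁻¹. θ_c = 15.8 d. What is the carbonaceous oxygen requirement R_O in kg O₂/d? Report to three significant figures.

Y_obs = Y / (1 + k_d θ_c) = 0.407 / (1 + 0.0682 × 15.8) = 0.407 / 2.078 = 0.1959.
Q·(S₀ − S) = 749 × (2300 − 26.8) × 10⁻³ = 1703 kg/d removed.
Biomass synthesised: P_X = Y_obs × 1703 = 333.5 kg VSS/d.
Carbonaceous O₂ demand = substrate oxidised − cell-mass equivalent = 1703 − 1.42 × 333.5 = 1229 kg O₂/d.

R_O ≈ 1230 kg O₂/d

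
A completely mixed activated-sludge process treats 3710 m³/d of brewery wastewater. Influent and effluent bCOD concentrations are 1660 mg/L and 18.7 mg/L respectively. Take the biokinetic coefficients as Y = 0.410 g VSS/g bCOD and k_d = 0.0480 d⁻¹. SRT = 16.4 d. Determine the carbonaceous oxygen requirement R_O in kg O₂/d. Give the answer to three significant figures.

Correct the yield for decay: Y_obs = Y/(1 + k_d θ_c) = 0.410 / (1 + 0.0480 × 16.4) = 0.410 / 1.787 = 0.2294.
Q·(S₀ − S) = 3710 × (1660 − 18.7) × 10⁻³ = 6089 kg/d removed.
Net sludge production P_X = 0.2294 × 6089 = 1397 kg VSS/d.
Carbonaceous O₂ demand = substrate oxidised − cell-mass equivalent = 6089 − 1.42 × 1397 = 4106 kg O₂/d.

R_O ≈ 4110 kg O₂/d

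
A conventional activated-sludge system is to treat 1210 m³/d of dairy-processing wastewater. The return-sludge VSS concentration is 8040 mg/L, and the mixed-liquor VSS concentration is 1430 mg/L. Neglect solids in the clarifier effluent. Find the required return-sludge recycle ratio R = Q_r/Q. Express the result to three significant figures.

Mass balance around the secondary clarifier (neglecting effluent solids): R = X / (X_r − X) = 1430 / (8040 − 1430) = 0.2163.

R ≈ 0.216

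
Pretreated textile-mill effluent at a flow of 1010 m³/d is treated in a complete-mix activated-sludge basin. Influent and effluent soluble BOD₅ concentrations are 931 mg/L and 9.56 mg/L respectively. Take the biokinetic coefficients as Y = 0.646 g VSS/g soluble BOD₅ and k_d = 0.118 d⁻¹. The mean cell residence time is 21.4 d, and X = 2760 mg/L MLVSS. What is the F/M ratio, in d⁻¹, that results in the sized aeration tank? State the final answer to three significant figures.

From the SRT design equation V = Y Q (S₀−S) θ_c / [X (1 + k_d θ_c)] = 0.646 × 1010 × (931 − 9.56) × 21.4 / [2760 × (1 + 0.118 × 21.4)] = 1.29×10^7 / 9730 = 1322 m³.
Food-to-microorganism ratio F/M = Q S₀ / (V X) = 1010 × 931 / (1322 × 2760) = 0.2576 d⁻¹.

F/M ≈ 0.258 d⁻¹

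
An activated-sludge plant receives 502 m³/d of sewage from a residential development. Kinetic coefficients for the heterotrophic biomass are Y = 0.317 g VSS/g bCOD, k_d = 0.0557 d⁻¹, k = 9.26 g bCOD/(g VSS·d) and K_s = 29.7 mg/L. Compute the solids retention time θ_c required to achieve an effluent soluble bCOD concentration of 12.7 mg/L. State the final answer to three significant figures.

θ_c ≈ 1.21 d

At the target effluent, Y k S/(K_s+S) = 0.317×9.26×12.7/42.40 = 0.8792 d⁻¹.
Then 1/θ_c = μ − k_d = 0.8792 − 0.0557 = 0.8235 d⁻¹, giving θ_c = 1.214 d.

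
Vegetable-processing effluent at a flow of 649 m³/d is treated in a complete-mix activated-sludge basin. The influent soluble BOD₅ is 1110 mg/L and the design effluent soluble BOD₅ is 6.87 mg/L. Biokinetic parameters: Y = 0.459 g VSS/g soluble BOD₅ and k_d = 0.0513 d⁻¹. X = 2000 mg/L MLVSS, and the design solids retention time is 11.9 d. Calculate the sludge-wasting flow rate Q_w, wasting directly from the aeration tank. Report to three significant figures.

Q_w ≈ 102 m³/d

Steady-state biomass mass balance: V·X·(1 + k_d·θ_c) = Y·Q·(S₀ − S)·θ_c, so V = 0.459 × 649 × (1110 − 6.87) × 11.9 / [2000 × (1 + 0.0513 × 11.9)] = 3.91×10^6 / 3221 = 1214 m³.
For wasting at MLVSS concentration, Q_w = V/θ_c = 1214/11.9 = 102.0 m³/d.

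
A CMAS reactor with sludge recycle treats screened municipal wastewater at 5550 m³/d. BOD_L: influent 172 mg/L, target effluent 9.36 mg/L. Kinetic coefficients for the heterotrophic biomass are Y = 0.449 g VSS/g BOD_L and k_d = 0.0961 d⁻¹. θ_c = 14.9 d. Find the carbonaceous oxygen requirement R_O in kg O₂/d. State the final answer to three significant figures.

Observed yield with endogenous decay: Y_obs = Y / (1 + k_d·θ_c) = 0.449 / (1 + 0.0961 × 14.9) = 0.449 / 2.432 = 0.1846 g VSS/g BOD_L.
Substrate removed = Q·(S₀ − S) = 5550 m³/d × (172 − 9.36) g/m³ = 9.03×10^5 g/d = 902.7 kg/d.
Biomass synthesised: P_X = Y_obs × 902.7 = 166.7 kg VSS/d.
R_O = Q·ΔS − 1.42 P_X = 902.7 − 236.7 = 666.0 kg O₂/d.

R_O ≈ 666 kg O₂/d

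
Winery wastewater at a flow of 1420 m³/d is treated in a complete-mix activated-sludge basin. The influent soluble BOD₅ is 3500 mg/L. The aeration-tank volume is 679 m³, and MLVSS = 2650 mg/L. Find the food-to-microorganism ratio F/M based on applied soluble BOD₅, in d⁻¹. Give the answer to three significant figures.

Food-to-microorganism ratio F/M = Q S₀ / (V X) = 1420 × 3500 / (679.0 × 2650) = 2.762 d⁻¹.

F/M ≈ 2.76 d⁻¹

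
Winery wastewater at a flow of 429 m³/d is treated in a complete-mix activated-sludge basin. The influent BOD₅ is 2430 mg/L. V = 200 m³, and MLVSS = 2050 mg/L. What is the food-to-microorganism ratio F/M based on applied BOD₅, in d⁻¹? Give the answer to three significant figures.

F/M = Q·S₀ / (V·X) = 429 × 2430 / (200.0 × 2050) = 2.543 g BOD₅·(g VSS·d)⁻¹.

F/M ≈ 2.54 d⁻¹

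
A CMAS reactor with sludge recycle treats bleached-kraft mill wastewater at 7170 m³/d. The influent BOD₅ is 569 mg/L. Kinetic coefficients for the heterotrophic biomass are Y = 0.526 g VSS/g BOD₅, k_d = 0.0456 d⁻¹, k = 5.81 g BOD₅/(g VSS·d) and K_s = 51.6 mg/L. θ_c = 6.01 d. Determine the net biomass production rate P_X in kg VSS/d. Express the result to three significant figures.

For a completely mixed reactor with recycle the Lawrence–McCarty relation gives S = K_s·(1 + k_d·θ_c) / [θ_c·(Y·k − k_d) − 1] = 51.6 × (1 + 0.0456 × 6.01) / [6.01 × (0.526 × 5.81 − 0.0456) − 1] = 65.74 / 17.09 = 3.846 mg/L.
Correct the yield for decay: Y_obs = Y/(1 + k_d θ_c) = 0.526 / (1 + 0.0456 × 6.01) = 0.526 / 1.274 = 0.4129.
Mass of BOD₅ removed per day: Q(S₀ − S) = 7170 × 565.1 g/m³ = 4052 kg/d.
So the net sludge growth is P_X = 0.4129 × 4052 = 1673 kg VSS/d.

P_X ≈ 1670 kg VSS/d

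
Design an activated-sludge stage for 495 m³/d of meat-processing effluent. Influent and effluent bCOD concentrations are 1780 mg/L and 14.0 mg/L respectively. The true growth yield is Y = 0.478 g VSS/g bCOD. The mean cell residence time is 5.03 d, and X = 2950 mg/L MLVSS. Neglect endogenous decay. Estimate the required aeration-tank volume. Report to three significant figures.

Biomass mass balance (decay neglected): V·X = Y·Q·(S₀ − S)·θ_c, so V = 0.478 × 495 × (1780 − 14.0) × 5.03 / 2950 = 712.5 m³.

V ≈ 712 m³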